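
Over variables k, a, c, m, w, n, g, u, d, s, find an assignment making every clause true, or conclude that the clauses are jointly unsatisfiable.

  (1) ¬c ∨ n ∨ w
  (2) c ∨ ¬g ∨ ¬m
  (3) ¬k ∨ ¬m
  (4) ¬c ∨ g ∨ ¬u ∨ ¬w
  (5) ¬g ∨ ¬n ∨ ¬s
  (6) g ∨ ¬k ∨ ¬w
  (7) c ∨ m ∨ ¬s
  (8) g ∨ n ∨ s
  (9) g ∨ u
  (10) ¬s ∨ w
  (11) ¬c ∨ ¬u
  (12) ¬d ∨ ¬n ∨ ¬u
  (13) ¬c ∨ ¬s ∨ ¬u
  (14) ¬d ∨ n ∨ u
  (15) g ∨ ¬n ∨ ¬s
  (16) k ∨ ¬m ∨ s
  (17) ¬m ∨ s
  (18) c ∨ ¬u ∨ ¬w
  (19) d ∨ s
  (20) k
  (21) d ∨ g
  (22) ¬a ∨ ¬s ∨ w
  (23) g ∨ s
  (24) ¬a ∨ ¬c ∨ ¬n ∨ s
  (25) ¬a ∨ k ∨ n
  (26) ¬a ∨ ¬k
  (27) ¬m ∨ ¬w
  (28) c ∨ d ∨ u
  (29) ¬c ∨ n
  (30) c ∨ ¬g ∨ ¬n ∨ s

k: True; a: False; c: True; m: False; w: True; n: True; g: True; u: False; d: True; s: False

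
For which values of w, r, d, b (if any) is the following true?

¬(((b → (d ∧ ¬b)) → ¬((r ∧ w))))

w = True, r = True, d = False, b = False

  ¬(((b → (d ∧ ¬b)) → ¬((r ∧ w)))) = True
    (b → (d ∧ ¬b)) → ¬((r ∧ w)) = False
      b → (d ∧ ¬b) = True
        d ∧ ¬b = False
          ¬b = True
      ¬((r ∧ w)) = False
        r ∧ w = True
The formula evaluates to True.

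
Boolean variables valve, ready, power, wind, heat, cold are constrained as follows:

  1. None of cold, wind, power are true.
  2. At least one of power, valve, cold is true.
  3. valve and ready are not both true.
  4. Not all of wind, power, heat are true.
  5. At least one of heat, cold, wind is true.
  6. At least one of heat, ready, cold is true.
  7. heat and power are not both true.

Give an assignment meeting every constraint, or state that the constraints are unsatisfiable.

valve = True, ready = False, power = False, wind = False, heat = True, cold = False

  (1) {cold, wind, power}: 0 true — none ✓
  (2) {power, valve, cold}: 1 true — at least one ✓
  (3) valve=T, ready=F — not both ✓
  (4) {wind, power, heat}: 1/3 true — not all ✓
  (5) {heat, cold, wind}: 1 true — at least one ✓
  (6) {heat, ready, cold}: 1 true — at least one ✓
  (7) heat=T, power=F — not both ✓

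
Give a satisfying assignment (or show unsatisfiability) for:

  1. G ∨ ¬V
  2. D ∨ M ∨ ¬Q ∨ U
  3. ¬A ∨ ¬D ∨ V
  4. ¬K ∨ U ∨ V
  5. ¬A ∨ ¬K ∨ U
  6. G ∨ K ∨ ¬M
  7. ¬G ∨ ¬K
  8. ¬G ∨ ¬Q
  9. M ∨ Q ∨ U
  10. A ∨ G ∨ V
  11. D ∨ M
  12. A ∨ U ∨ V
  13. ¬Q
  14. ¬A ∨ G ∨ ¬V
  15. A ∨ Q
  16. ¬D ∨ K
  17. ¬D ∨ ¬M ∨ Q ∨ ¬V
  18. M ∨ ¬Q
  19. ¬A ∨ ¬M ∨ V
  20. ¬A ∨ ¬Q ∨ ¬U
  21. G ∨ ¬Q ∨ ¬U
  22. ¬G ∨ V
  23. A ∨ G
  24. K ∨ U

Unit clause (¬Q) forces Q = False.
In (A ∨ Q) only A is left, so A = True.
Set M = True.
  then (¬A ∨ ¬M ∨ V) forces V = True.
  then (G ∨ ¬V) forces G = True.
  then (¬G ∨ ¬K) forces K = False.
  then (¬D ∨ K) forces D = False.
  then (K ∨ U) forces U = True.
All clauses satisfied.

M = True, G = True, V = True, D = False, A = True, Q = False, K = False, U = True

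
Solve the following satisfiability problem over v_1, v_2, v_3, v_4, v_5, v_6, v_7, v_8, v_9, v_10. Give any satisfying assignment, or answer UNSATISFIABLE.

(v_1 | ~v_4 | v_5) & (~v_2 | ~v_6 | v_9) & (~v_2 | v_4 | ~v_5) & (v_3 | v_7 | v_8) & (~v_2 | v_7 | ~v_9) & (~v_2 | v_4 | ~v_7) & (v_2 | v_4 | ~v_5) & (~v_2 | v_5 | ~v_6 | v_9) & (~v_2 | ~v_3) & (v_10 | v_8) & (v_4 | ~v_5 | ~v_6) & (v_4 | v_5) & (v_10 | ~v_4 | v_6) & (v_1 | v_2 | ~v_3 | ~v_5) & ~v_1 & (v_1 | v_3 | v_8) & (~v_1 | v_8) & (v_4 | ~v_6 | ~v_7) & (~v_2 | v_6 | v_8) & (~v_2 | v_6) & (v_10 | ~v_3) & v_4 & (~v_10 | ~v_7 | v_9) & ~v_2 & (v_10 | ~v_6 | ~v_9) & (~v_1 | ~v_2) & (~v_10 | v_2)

v_1 = False, v_2 = False, v_3 = False, v_4 = True, v_5 = True, v_6 = True, v_7 = True, v_8 = True, v_9 = False, v_10 = False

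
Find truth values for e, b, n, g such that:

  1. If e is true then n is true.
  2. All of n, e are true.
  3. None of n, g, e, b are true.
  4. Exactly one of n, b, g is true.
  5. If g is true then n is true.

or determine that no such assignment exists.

Unsatisfiable — no assignment works.

Case e = True:
  Constraint (3) is violated (e=T) — contradiction.
Case e = False:
  Constraint (2) is violated (e=F) — contradiction.
Both cases fail — unsatisfiable.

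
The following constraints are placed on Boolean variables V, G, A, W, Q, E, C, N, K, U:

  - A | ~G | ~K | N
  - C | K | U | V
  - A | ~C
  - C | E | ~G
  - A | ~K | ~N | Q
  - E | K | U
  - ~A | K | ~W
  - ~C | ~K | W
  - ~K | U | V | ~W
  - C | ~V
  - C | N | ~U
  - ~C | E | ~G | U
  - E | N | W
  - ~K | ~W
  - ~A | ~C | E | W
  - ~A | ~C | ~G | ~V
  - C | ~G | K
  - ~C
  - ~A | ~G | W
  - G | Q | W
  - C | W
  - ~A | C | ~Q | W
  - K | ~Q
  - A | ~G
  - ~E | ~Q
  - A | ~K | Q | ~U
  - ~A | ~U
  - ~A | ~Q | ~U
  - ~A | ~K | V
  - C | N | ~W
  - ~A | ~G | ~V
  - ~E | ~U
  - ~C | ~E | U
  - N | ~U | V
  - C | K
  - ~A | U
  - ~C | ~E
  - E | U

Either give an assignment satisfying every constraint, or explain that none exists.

Unsatisfiable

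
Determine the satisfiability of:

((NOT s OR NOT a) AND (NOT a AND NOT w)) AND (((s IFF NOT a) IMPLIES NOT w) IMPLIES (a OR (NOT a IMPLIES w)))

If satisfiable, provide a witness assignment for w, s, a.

Case a = True: the conjunct NOT a is False.
Case a = False: the formula simplifies to NOT w AND ((s IMPLIES NOT w) IMPLIES w).
  w = True: the conjunct NOT w is False.
  w = False: the conjunct (s IMPLIES NOT w) IMPLIES w becomes (s IMPLIES True) IMPLIES False = False.
Both cases fail — unsatisfiable.

The formula is unsatisfiable.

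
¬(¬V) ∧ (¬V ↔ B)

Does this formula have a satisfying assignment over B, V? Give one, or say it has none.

B=F; V=T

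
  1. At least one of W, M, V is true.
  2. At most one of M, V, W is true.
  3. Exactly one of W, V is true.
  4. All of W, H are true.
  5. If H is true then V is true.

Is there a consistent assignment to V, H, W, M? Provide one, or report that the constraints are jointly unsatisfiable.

Unsatisfiable — no assignment works.

Case H = True:
  (4) forces W = True.
  (2) with W=T forces M = False.
  (2) with W=T forces V = False.
  Constraint (5) is violated (H=T, V=F) — contradiction.
Case H = False:
  Constraint (4) is violated (H=F) — contradiction.
Both cases fail — unsatisfiable.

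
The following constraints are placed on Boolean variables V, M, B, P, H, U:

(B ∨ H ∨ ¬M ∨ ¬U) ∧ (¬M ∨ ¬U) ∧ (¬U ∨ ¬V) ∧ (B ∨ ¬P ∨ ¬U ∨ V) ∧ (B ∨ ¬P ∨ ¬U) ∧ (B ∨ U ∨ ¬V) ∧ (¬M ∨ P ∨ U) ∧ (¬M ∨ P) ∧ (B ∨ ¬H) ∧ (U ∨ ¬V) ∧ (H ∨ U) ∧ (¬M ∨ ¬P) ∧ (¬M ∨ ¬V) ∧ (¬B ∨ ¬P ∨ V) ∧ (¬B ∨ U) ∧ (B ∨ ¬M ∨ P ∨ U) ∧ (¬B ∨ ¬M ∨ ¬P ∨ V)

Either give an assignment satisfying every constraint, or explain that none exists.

Set V = False.
Try M = True:
  (¬M ∨ ¬U) forces U = False.
  (¬M ∨ P ∨ U) forces P = True.
  clause (¬M ∨ ¬P) is falsified — backtrack.
So M = False.
Set B = True.
  then (¬B ∨ ¬P ∨ V) forces P = False.
  then (¬B ∨ U) forces U = True.
Set H = False.
All clauses satisfied.

V = False; M = False; B = True; P = False; H = False; U = True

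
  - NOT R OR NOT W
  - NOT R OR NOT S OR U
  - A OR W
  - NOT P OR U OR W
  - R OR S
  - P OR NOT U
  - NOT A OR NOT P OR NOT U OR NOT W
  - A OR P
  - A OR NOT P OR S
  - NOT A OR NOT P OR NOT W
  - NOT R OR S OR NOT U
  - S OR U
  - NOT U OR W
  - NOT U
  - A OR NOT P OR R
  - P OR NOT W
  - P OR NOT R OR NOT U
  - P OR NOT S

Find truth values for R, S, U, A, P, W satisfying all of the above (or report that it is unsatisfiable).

Case U = True:
  Clause (NOT U) is falsified — contradiction.
Case U = False:
  (S OR U) forces S = True.
  (NOT R OR NOT S OR U) forces R = False.
  (P OR NOT S) forces P = True.
  (NOT P OR U OR W) forces W = True.
  (NOT A OR NOT P OR NOT W) forces A = False.
  Clause (A OR NOT P OR R) is falsified — contradiction.
Both cases fail, so the formula is unsatisfiable.

UNSATISFIABLE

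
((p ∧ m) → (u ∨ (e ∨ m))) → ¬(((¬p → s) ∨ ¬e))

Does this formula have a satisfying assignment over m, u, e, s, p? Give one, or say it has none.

m = False; u = False; e = True; s = False; p = False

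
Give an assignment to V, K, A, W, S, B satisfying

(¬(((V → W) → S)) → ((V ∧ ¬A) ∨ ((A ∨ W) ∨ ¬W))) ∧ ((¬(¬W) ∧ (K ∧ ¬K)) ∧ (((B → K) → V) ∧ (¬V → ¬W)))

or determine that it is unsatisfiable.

Case K = True: the conjunct ¬K is False.
Case K = False: the conjunct K is False.
Both cases fail — unsatisfiable.

UNSATISFIABLE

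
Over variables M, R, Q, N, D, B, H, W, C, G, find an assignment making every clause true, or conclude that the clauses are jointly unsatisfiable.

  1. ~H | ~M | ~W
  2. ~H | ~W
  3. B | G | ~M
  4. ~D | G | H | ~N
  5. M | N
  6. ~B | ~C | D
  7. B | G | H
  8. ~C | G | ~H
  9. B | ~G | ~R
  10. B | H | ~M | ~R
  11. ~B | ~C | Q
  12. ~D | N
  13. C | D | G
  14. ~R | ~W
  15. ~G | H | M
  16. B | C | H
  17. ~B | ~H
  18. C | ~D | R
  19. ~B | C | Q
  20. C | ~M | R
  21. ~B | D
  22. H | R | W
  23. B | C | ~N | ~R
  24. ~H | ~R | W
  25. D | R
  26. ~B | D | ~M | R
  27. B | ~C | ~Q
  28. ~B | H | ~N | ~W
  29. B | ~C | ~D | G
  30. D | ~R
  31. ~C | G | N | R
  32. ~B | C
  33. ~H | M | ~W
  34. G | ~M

M = True, R = True, Q = True, N = True, D = True, B = True, H = False, W = False, C = True, G = True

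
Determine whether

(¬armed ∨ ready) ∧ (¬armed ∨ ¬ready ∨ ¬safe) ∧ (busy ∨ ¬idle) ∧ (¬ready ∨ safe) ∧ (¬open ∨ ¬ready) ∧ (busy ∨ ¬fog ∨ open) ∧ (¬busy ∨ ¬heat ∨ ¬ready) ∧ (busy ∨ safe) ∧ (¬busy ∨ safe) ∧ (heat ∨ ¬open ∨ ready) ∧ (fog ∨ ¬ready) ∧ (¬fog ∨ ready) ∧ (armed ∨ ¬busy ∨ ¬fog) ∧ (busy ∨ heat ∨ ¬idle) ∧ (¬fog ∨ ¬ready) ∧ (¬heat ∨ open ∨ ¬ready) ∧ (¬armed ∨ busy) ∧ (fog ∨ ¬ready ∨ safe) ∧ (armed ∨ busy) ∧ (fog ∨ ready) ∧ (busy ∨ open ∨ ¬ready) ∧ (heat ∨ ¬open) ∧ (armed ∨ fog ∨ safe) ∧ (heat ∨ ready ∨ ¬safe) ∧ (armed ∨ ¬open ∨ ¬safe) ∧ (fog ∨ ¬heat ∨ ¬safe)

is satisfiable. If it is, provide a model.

No satisfying assignment exists.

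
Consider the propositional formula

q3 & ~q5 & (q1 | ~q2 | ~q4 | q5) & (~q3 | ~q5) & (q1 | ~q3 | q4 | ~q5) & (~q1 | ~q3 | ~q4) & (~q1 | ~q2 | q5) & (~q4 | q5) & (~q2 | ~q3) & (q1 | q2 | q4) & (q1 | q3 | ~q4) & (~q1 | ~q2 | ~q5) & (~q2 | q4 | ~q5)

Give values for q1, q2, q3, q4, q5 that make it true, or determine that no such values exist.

Unit clause (q3) forces q3 = True.
Unit clause (~q5) forces q5 = False.
In (~q4 | q5) only ~q4 is left, so q4 = False.
In (~q2 | ~q3) only ~q2 is left, so q2 = False.
In (q1 | q2 | q4) only q1 is left, so q1 = True.
All clauses satisfied.

q1 = True, q2 = False, q3 = True, q4 = False, q5 = False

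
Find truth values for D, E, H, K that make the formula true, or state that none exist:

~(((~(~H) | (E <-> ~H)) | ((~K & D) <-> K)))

D: True, E: False, H: False, K: False

  ~(((~(~H) | (E <-> ~H)) | ((~K & D) <-> K))) = True
    (~(~H) | (E <-> ~H)) | ((~K & D) <-> K) = False
      ~(~H) | (E <-> ~H) = False
        ~(~H) = False
          ~H = True
        E <-> ~H = False
          ~H = True
      (~K & D) <-> K = False
        ~K & D = True
          ~K = True
The formula evaluates to True.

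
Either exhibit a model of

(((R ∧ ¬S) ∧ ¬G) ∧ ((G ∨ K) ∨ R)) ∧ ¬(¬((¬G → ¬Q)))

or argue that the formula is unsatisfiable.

S = False, R = True, K = True, G = False, Q = False

  ((R ∧ ¬S) ∧ ¬G) ∧ ((G ∨ K) ∨ R) = True
    (R ∧ ¬S) ∧ ¬G = True
      R ∧ ¬S = True
        ¬S = True
      ¬G = True
    (G ∨ K) ∨ R = True
      G ∨ K = True
  ¬(¬((¬G → ¬Q))) = True
    ¬((¬G → ¬Q)) = False
      ¬G → ¬Q = True
        ¬G = True
        ¬Q = True
Both conjuncts True, so the formula holds.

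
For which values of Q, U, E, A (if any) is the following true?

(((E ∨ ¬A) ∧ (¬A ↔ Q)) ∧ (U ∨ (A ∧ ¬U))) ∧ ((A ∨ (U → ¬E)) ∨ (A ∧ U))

Q=T, U=T, E=F, A=F

  ((E ∨ ¬A) ∧ (¬A ↔ Q)) ∧ (U ∨ (A ∧ ¬U)) = True
    (E ∨ ¬A) ∧ (¬A ↔ Q) = True
      E ∨ ¬A = True
        ¬A = True
      ¬A ↔ Q = True
        ¬A = True
    U ∨ (A ∧ ¬U) = True
      A ∧ ¬U = False
        ¬U = False
  (A ∨ (U → ¬E)) ∨ (A ∧ U) = True
    A ∨ (U → ¬E) = True
      U → ¬E = True
        ¬E = True
    A ∧ U = False
Both conjuncts True, so the formula holds.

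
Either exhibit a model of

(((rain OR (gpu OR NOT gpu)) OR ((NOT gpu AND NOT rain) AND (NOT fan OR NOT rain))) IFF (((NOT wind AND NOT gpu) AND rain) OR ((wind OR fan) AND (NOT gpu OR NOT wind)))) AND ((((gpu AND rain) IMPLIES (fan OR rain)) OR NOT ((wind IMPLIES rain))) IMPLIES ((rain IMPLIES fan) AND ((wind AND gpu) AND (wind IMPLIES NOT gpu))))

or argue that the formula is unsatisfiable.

The conjunct (((gpu AND rain) IMPLIES (fan OR rain)) OR NOT ((wind IMPLIES rain))) IMPLIES ((rain IMPLIES fan) AND ((wind AND gpu) AND (wind IMPLIES NOT gpu))) is unsatisfiable on its own:
  rain = True: simplifies to fan AND ((wind AND gpu) AND (wind IMPLIES NOT gpu)).
    wind = True: simplifies to fan AND (gpu AND NOT gpu).
      gpu = True: the conjunct NOT gpu is False.
      gpu = False: the conjunct gpu is False.
    wind = False: the conjunct wind is False.
  rain = False: simplifies to (wind AND gpu) AND (wind IMPLIES NOT gpu).
    wind = True: simplifies to gpu AND NOT gpu.
      gpu = True: the conjunct NOT gpu is False.
      gpu = False: the conjunct gpu is False.
    wind = False: the conjunct wind is False.
So the whole conjunction is unsatisfiable.

UNSATISFIABLE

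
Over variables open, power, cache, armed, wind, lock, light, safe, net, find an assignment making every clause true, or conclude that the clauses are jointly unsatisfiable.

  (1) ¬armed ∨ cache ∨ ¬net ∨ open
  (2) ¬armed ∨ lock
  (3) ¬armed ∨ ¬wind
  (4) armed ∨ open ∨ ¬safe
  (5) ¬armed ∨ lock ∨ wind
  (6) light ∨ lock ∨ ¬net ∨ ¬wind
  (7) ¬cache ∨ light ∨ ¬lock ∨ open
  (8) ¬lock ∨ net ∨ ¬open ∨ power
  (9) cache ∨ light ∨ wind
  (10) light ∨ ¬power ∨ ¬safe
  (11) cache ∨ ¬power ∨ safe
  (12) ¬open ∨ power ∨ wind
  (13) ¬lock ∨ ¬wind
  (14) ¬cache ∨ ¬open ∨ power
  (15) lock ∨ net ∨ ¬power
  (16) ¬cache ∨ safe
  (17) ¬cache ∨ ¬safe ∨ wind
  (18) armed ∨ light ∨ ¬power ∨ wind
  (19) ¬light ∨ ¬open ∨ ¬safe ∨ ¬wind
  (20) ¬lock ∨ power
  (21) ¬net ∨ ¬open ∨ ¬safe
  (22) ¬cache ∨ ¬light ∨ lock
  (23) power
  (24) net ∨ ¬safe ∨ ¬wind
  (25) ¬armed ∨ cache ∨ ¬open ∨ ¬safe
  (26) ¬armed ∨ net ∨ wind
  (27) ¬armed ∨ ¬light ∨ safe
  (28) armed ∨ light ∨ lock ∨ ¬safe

open = True, power = True, cache = False, armed = False, wind = False, lock = True, light = True, safe = True, net = False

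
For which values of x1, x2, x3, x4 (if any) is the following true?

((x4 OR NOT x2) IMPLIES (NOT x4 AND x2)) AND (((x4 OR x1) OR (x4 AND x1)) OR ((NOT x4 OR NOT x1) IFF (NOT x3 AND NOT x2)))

x1 = True, x2 = True, x3 = True, x4 = False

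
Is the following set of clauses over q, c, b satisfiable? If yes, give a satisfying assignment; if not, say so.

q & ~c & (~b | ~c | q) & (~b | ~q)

q: True; c: False; b: False

Unit clause (q) forces q = True.
Unit clause (~c) forces c = False.
In (~b | ~q) only ~b is left, so b = False.
Check each clause:
  (q): q holds.
  (~c): ~c holds.
  (~b | ~c | q): ~b holds.
  (~b | ~q): ~b holds.
All clauses satisfied.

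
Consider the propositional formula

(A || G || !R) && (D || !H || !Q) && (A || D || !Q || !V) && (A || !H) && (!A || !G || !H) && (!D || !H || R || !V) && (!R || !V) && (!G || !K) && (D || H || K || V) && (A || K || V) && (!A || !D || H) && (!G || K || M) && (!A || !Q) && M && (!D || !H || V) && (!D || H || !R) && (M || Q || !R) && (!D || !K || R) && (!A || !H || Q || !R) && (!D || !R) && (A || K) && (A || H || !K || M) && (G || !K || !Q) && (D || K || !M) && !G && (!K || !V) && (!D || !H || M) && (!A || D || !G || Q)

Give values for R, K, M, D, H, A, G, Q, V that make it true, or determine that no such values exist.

R = False; K = True; M = True; D = False; H = False; A = True; G = False; Q = False; V = False

Unit clause (M) forces M = True.
Unit clause (!G) forces G = False.
Set R = False.
Set K = True.
  then (!D || !K || R) forces D = False.
  then (G || !K || !Q) forces Q = False.
  then (!K || !V) forces V = False.
Set H = False.
Set A = True.
All clauses satisfied.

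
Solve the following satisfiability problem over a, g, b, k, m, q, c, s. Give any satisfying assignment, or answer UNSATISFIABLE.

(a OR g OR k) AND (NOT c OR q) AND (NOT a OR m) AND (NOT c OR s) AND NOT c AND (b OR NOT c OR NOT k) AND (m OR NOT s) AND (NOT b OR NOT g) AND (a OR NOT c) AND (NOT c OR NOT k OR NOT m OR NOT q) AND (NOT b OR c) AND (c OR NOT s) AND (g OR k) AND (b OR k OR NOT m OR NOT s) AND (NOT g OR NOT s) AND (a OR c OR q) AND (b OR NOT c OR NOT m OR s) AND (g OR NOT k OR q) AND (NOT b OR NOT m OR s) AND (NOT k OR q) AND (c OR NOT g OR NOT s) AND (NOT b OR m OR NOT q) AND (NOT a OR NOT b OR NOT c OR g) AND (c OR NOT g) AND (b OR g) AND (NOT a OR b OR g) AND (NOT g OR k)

The formula is unsatisfiable.

Case g = True:
  (NOT c) forces c = False.
  Clause (c OR NOT g) is falsified — contradiction.
Case g = False:
  (NOT c) forces c = False.
  (NOT b OR c) forces b = False.
  Clause (b OR g) is falsified — contradiction.
Both cases fail, so the formula is unsatisfiable.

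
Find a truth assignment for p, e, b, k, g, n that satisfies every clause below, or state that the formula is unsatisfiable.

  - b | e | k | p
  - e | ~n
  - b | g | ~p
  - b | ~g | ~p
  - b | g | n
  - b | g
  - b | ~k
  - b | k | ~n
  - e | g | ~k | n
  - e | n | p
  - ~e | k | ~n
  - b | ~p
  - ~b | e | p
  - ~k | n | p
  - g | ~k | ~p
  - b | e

Set p = False.
Try e = False:
  (e | ~n) forces n = False.
  clause (e | n | p) is falsified — backtrack.
So e = True.
Set b = True.
Set k = False.
  then (~e | k | ~n) forces n = False.
Set g = False.
All clauses satisfied.

p = False; e = True; b = True; k = False; g = False; n = False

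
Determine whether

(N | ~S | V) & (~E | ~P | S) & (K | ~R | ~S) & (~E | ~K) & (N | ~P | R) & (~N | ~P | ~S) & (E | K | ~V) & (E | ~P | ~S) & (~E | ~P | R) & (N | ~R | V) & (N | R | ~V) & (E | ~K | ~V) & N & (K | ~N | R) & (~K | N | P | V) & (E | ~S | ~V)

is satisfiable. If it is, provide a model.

S = True, E = False, N = True, R = True, P = False, K = True, V = False

Unit clause (N) forces N = True.
Set S = True.
  then (~N | ~P | ~S) forces P = False.
Try E = True:
  (~E | ~K) forces K = False.
  (K | ~R | ~S) forces R = False.
  clause (K | ~N | R) is falsified — backtrack.
So E = False.
  then (E | ~S | ~V) forces V = False.
Set R = True.
  then (K | ~R | ~S) forces K = True.
All clauses satisfied.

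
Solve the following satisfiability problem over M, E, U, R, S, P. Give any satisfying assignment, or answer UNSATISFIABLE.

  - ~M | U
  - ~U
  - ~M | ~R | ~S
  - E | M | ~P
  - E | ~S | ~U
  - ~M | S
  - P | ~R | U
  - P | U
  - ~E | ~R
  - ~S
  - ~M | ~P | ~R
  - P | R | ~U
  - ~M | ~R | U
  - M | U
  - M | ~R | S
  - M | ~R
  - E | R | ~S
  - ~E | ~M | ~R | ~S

Case U = True:
  Clause (~U) is falsified — contradiction.
Case U = False:
  (~M | U) forces M = False.
  Clause (M | U) is falsified — contradiction.
Both cases fail, so the formula is unsatisfiable.

No satisfying assignment exists.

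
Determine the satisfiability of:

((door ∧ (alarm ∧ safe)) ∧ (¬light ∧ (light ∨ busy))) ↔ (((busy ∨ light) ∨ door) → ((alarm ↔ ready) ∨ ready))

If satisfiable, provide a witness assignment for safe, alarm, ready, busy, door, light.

safe=T, alarm=T, ready=F, busy=T, door=T, light=T

  ((door ∧ (alarm ∧ safe)) ∧ (¬light ∧ (light ∨ busy))) ↔ (((busy ∨ light) ∨ door) → ((alarm ↔ ready) ∨ ready)) = True
    (door ∧ (alarm ∧ safe)) ∧ (¬light ∧ (light ∨ busy)) = False
      door ∧ (alarm ∧ safe) = True
        alarm ∧ safe = True
      ¬light ∧ (light ∨ busy) = False
        ¬light = False
        light ∨ busy = True
    ((busy ∨ light) ∨ door) → ((alarm ↔ ready) ∨ ready) = False
      (busy ∨ light) ∨ door = True
        busy ∨ light = True
      (alarm ↔ ready) ∨ ready = False
        alarm ↔ ready = False
The formula evaluates to True.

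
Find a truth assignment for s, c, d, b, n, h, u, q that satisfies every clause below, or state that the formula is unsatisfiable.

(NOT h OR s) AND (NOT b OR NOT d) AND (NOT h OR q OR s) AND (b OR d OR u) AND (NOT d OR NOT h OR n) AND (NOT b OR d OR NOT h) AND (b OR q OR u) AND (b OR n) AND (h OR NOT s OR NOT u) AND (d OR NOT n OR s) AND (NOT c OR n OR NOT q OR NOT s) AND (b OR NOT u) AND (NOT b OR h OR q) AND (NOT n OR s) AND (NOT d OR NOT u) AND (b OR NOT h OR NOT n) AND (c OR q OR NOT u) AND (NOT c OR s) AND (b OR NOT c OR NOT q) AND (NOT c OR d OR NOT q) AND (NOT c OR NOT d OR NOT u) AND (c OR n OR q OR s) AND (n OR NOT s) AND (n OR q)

s = False, c = False, d = False, b = True, n = False, h = False, u = True, q = True

Set s = False.
  then (NOT h OR s) forces h = False.
  then (NOT n OR s) forces n = False.
  then (NOT c OR s) forces c = False.
  then (c OR n OR q OR s) forces q = True.
  then (b OR n) forces b = True.
  then (NOT b OR NOT d) forces d = False.
Set u = True.
All clauses satisfied.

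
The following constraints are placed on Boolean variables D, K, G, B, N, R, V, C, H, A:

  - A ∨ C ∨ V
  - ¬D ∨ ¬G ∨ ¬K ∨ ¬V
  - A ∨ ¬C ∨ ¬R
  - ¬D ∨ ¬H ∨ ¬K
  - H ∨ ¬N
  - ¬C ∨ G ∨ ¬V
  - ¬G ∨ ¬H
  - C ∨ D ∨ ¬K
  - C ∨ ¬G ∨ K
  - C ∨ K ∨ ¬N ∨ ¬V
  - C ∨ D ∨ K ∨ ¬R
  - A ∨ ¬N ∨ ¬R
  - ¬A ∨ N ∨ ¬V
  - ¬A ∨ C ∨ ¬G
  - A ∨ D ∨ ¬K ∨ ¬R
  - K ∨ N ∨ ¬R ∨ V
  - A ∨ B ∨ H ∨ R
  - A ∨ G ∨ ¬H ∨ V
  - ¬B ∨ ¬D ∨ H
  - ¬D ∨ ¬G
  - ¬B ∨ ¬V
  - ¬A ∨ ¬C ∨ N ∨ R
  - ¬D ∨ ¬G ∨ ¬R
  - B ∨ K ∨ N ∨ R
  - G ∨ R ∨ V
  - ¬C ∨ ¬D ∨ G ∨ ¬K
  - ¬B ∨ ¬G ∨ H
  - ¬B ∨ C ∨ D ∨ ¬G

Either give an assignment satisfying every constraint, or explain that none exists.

D = True, K = False, G = False, B = False, N = False, R = True, V = True, C = False, H = True, A = False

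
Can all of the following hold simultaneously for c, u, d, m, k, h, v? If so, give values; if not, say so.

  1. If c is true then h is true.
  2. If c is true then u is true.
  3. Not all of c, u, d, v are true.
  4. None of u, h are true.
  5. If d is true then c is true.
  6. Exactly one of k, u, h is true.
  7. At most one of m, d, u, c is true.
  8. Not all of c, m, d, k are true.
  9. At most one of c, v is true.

c = False, u = False, d = False, m = False, k = True, h = False, v = False

  (1) c=F ⇒ h: vacuous ✓
  (2) c=F ⇒ u: vacuous ✓
  (3) {c, u, d, v}: 0/4 true — not all ✓
  (4) {u, h}: 0 true — none ✓
  (5) d=F ⇒ c: vacuous ✓
  (6) {k, u, h}: 1 true — exactly one ✓
  (7) {m, d, u, c}: 0 true — at most one ✓
  (8) {c, m, d, k}: 1/4 true — not all ✓
  (9) {c, v}: 0 true — at most one ✓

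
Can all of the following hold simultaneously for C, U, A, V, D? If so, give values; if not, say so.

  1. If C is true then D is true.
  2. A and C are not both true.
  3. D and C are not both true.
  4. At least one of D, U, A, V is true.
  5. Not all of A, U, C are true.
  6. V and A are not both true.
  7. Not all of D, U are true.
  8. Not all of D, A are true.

C=F, U=F, A=F, V=T, D=T

  (1) C=F ⇒ D: vacuous ✓
  (2) A=F, C=F — not both ✓
  (3) D=T, C=F — not both ✓
  (4) {D, U, A, V}: 2 true — at least one ✓
  (5) {A, U, C}: 0/3 true — not all ✓
  (6) V=T, A=F — not both ✓
  (7) {D, U}: 1/2 true — not all ✓
  (8) {D, A}: 1/2 true — not all ✓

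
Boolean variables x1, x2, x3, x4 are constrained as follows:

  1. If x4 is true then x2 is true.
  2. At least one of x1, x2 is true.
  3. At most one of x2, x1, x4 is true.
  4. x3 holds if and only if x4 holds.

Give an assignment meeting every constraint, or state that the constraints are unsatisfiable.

x1: True, x2: False, x3: False, x4: False

  (1) x4=F ⇒ x2: vacuous ✓
  (2) {x1, x2}: 1 true — at least one ✓
  (3) {x2, x1, x4}: 1 true — at most one ✓
  (4) x3=F, x4=F — same ✓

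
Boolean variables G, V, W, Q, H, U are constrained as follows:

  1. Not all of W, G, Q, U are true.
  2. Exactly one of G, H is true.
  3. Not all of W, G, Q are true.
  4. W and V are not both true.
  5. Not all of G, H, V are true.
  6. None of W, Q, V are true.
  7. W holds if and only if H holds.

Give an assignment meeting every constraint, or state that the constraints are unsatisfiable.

G = True; V = False; W = False; Q = False; H = False; U = False

  (1) {W, G, Q, U}: 1/4 true — not all ✓
  (2) {G, H}: 1 true — exactly one ✓
  (3) {W, G, Q}: 1/3 true — not all ✓
  (4) W=F, V=F — not both ✓
  (5) {G, H, V}: 1/3 true — not all ✓
  (6) {W, Q, V}: 0 true — none ✓
  (7) W=F, H=F — same ✓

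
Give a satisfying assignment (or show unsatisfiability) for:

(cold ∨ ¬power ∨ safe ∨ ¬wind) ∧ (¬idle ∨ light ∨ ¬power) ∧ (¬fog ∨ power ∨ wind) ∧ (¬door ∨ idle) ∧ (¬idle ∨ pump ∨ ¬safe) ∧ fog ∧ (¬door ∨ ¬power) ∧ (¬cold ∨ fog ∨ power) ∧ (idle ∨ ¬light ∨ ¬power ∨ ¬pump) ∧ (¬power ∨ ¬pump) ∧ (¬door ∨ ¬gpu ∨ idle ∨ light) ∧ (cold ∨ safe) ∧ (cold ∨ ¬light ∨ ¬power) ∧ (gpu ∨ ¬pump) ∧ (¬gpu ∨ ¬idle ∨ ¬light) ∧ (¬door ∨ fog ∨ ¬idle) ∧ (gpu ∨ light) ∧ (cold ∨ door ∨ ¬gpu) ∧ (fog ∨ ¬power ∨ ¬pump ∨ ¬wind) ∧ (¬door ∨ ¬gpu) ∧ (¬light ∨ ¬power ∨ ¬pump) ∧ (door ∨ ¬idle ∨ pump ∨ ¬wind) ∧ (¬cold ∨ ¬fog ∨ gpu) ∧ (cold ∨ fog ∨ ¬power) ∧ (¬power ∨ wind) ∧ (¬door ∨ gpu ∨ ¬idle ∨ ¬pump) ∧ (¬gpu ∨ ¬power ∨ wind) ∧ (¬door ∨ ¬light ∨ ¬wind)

Unit clause (fog) forces fog = True.
Set power = False.
  then (¬fog ∨ power ∨ wind) forces wind = True.
Set idle = True.
Try pump = False:
  (¬idle ∨ pump ∨ ¬safe) forces safe = False.
  (cold ∨ safe) forces cold = True.
  (door ∨ ¬idle ∨ pump ∨ ¬wind) forces door = True.
  (¬door ∨ ¬gpu) forces gpu = False.
  clause (¬cold ∨ ¬fog ∨ gpu) is falsified — backtrack.
So pump = True.
  then (gpu ∨ ¬pump) forces gpu = True.
  then (¬gpu ∨ ¬idle ∨ ¬light) forces light = False.
  then (¬door ∨ ¬gpu) forces door = False.
  then (cold ∨ door ∨ ¬gpu) forces cold = True.
Set safe = True.
All clauses satisfied.

fog = True, power = False, idle = True, pump = True, door = False, cold = True, light = False, wind = True, gpu = True, safe = True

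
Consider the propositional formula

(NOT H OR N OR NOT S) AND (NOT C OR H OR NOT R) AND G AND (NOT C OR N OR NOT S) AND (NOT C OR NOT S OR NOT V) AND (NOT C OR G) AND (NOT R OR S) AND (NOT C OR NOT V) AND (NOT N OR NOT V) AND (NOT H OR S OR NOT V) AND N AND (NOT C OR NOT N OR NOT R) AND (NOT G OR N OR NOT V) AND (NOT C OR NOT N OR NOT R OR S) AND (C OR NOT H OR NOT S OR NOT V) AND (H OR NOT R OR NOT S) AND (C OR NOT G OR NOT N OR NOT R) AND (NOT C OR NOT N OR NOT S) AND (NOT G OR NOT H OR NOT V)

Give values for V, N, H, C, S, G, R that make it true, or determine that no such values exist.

V: False; N: True; H: False; C: False; S: True; G: True; R: False

Unit clause (G) forces G = True.
Unit clause (N) forces N = True.
In (NOT N OR NOT V) only NOT V is left, so V = False.
Set H = False.
Set C = False.
  then (C OR NOT G OR NOT N OR NOT R) forces R = False.
Set S = True.
All clauses satisfied.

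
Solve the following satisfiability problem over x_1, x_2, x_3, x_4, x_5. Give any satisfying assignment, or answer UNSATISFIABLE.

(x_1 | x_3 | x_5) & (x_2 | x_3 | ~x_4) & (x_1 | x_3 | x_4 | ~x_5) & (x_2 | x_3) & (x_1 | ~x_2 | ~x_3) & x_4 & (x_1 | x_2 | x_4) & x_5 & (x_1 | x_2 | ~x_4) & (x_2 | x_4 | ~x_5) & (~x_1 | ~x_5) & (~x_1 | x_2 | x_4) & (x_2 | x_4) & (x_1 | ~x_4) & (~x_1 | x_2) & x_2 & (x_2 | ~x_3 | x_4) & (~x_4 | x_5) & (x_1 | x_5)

UNSATISFIABLE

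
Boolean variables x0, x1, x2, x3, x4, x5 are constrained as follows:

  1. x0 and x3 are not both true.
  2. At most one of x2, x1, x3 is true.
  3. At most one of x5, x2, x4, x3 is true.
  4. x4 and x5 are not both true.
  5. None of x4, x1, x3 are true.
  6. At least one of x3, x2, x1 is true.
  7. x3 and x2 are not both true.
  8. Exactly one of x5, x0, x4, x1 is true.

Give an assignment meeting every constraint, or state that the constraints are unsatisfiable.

x0 = True, x1 = False, x2 = True, x3 = False, x4 = False, x5 = False

  (1) x0=T, x3=F — not both ✓
  (2) {x2, x1, x3}: 1 true — at most one ✓
  (3) {x5, x2, x4, x3}: 1 true — at most one ✓
  (4) x4=F, x5=F — not both ✓
  (5) {x4, x1, x3}: 0 true — none ✓
  (6) {x3, x2, x1}: 1 true — at least one ✓
  (7) x3=F, x2=T — not both ✓
  (8) {x5, x0, x4, x1}: 1 true — exactly one ✓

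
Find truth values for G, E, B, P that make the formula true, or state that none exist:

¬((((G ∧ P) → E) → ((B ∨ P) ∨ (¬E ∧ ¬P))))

G=T, E=T, B=F, P=F

  ¬((((G ∧ P) → E) → ((B ∨ P) ∨ (¬E ∧ ¬P)))) = True
    ((G ∧ P) → E) → ((B ∨ P) ∨ (¬E ∧ ¬P)) = False
      (G ∧ P) → E = True
        G ∧ P = False
      (B ∨ P) ∨ (¬E ∧ ¬P) = False
        B ∨ P = False
        ¬E ∧ ¬P = False
          ¬E = False
          ¬P = True
The formula evaluates to True.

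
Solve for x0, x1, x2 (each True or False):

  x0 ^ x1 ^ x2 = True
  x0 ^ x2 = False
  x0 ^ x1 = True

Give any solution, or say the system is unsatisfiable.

x0: False; x1: True; x2: False

x0 ^ x1 ^ x2 = F ^ T ^ F = True ✓
x0 ^ x2 = F ^ F = False ✓
x0 ^ x1 = F ^ T = True ✓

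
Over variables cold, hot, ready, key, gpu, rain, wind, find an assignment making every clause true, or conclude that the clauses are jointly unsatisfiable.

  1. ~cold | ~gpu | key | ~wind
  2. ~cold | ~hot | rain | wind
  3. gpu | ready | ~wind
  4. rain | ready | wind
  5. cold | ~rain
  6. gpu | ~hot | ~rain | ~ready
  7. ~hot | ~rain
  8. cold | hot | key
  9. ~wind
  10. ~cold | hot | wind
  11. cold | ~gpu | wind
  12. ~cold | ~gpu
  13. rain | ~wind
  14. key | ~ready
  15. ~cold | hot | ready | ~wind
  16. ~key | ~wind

Unit clause (~wind) forces wind = False.
Set cold = False.
  then (cold | ~rain) forces rain = False.
  then (cold | ~gpu | wind) forces gpu = False.
  then (rain | ready | wind) forces ready = True.
  then (key | ~ready) forces key = True.
Set hot = False.
All clauses satisfied.

cold = False, hot = False, ready = True, key = True, gpu = False, rain = False, wind = False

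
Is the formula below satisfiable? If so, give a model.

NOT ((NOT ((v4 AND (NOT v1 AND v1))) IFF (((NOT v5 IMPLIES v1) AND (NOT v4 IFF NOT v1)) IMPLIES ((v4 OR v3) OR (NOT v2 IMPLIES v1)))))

v1 = False, v2 = False, v3 = False, v4 = False, v5 = True

  NOT ((NOT ((v4 AND (NOT v1 AND v1))) IFF (((NOT v5 IMPLIES v1) AND (NOT v4 IFF NOT v1)) IMPLIES ((v4 OR v3) OR (NOT v2 IMPLIES v1))))) = True
    NOT ((v4 AND (NOT v1 AND v1))) IFF (((NOT v5 IMPLIES v1) AND (NOT v4 IFF NOT v1)) IMPLIES ((v4 OR v3) OR (NOT v2 IMPLIES v1))) = False
      NOT ((v4 AND (NOT v1 AND v1))) = True
        v4 AND (NOT v1 AND v1) = False
          NOT v1 AND v1 = False
            NOT v1 = True
      ((NOT v5 IMPLIES v1) AND (NOT v4 IFF NOT v1)) IMPLIES ((v4 OR v3) OR (NOT v2 IMPLIES v1)) = False
        (NOT v5 IMPLIES v1) AND (NOT v4 IFF NOT v1) = True
          NOT v5 IMPLIES v1 = True
            NOT v5 = False
          NOT v4 IFF NOT v1 = True
            NOT v4 = True
            NOT v1 = True
        (v4 OR v3) OR (NOT v2 IMPLIES v1) = False
          v4 OR v3 = False
          NOT v2 IMPLIES v1 = False
            NOT v2 = True
The formula evaluates to True.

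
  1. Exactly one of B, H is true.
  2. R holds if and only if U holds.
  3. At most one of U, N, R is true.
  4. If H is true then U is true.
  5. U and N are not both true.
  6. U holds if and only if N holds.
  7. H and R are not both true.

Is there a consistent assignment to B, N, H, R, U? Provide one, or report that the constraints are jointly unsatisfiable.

B = True, N = False, H = False, R = False, U = False

  (1) {B, H}: 1 true — exactly one ✓
  (2) R=F, U=F — same ✓
  (3) {U, N, R}: 0 true — at most one ✓
  (4) H=F ⇒ U: vacuous ✓
  (5) U=F, N=F — not both ✓
  (6) U=F, N=F — same ✓
  (7) H=F, R=F — not both ✓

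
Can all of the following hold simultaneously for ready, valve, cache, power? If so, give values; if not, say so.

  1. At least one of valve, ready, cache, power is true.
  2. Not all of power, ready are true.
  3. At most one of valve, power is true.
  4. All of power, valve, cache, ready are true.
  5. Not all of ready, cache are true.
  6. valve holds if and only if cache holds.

Case ready = True:
  (2) with ready=T forces power = False.
  Constraint (4) is violated (power=F) — contradiction.
Case ready = False:
  Constraint (4) is violated (ready=F) — contradiction.
Both cases fail — unsatisfiable.

The formula is unsatisfiable.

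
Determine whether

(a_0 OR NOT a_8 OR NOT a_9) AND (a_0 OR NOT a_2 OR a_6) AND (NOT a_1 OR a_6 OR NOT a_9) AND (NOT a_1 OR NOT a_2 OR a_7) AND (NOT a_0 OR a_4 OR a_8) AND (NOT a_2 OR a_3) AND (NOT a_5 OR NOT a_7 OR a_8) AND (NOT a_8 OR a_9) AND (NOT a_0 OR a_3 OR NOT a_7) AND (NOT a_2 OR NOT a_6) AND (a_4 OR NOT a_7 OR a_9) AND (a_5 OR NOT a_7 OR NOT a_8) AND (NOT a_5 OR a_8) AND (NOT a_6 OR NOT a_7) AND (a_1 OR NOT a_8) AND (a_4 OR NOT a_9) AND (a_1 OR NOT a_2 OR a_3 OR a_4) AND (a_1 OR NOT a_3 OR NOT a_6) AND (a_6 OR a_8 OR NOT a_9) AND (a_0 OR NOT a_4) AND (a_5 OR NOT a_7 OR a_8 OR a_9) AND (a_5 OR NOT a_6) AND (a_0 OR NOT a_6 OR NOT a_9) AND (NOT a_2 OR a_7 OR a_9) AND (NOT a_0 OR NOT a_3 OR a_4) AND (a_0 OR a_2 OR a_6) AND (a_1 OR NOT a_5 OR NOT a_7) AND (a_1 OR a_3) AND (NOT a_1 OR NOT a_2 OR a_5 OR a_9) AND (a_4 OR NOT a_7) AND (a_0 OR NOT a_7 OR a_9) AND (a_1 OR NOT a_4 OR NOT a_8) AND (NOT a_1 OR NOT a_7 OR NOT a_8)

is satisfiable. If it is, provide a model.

a_0 = True, a_1 = True, a_2 = False, a_3 = False, a_4 = True, a_5 = True, a_6 = True, a_7 = False, a_8 = True, a_9 = True

Set a_0 = True.
Set a_1 = True.
Set a_2 = False.
Set a_3 = False.
  then (NOT a_0 OR a_3 OR NOT a_7) forces a_7 = False.
Try a_4 = False:
  (NOT a_0 OR a_4 OR a_8) forces a_8 = True.
  (NOT a_8 OR a_9) forces a_9 = True.
  clause (a_4 OR NOT a_9) is falsified — backtrack.
So a_4 = True.
Set a_5 = True.
  then (NOT a_5 OR a_8) forces a_8 = True.
  then (NOT a_8 OR a_9) forces a_9 = True.
  then (NOT a_1 OR a_6 OR NOT a_9) forces a_6 = True.
All clauses satisfied.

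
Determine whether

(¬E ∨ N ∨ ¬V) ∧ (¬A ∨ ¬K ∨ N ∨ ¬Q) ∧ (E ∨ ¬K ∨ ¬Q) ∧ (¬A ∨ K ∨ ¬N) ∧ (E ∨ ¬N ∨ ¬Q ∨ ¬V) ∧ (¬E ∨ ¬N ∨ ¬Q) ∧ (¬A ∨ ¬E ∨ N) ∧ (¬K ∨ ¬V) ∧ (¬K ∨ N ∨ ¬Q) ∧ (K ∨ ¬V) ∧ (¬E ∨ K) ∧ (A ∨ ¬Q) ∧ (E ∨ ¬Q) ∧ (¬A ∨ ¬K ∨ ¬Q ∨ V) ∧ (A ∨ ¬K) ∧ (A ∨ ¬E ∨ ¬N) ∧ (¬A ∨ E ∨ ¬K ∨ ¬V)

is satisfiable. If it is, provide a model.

Set K = False.
  then (K ∨ ¬V) forces V = False.
  then (¬E ∨ K) forces E = False.
  then (E ∨ ¬Q) forces Q = False.
Set N = False.
Set A = True.
All clauses satisfied.

K = False, N = False, Q = False, A = True, E = False, V = False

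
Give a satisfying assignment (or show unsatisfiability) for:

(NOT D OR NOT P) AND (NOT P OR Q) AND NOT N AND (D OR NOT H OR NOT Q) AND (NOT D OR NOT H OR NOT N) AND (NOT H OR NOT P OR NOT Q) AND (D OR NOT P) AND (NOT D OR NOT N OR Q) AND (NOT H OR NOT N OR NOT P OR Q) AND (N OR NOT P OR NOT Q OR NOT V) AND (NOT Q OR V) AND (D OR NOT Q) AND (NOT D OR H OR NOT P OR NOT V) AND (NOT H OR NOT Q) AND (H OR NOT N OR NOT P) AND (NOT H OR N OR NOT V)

Unit clause (NOT N) forces N = False.
Try P = True:
  (NOT D OR NOT P) forces D = False.
  clause (D OR NOT P) is falsified — backtrack.
So P = False.
Set H = False.
Set D = False.
  then (D OR NOT Q) forces Q = False.
Set V = True.
All clauses satisfied.

P = False; H = False; D = False; Q = False; V = True; N = False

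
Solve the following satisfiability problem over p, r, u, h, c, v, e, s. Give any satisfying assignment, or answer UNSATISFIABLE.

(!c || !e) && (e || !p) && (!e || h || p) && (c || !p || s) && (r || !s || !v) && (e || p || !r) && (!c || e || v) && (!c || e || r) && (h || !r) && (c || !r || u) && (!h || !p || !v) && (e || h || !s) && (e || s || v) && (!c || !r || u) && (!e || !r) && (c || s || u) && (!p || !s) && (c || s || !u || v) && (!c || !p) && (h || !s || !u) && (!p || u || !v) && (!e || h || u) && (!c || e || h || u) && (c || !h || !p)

p=F, r=F, u=F, h=T, c=F, v=F, e=T, s=T

Try p = True:
  (e || !p) forces e = True.
  (!c || !e) forces c = False.
  (c || !p || s) forces s = True.
  clause (!p || !s) is falsified — backtrack.
So p = False.
Set r = False.
Set u = False.
Set h = True.
Set c = False.
  then (c || s || u) forces s = True.
  then (r || !s || !v) forces v = False.
Set e = True.
All clauses satisfied.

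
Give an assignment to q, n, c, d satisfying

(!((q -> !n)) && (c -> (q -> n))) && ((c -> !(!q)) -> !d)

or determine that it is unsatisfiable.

q = True, n = True, c = False, d = False

  !((q -> !n)) && (c -> (q -> n)) = True
    !((q -> !n)) = True
      q -> !n = False
        !n = False
    c -> (q -> n) = True
      q -> n = True
  (c -> !(!q)) -> !d = True
    c -> !(!q) = True
      !(!q) = True
        !q = False
    !d = True
Both conjuncts True, so the formula holds.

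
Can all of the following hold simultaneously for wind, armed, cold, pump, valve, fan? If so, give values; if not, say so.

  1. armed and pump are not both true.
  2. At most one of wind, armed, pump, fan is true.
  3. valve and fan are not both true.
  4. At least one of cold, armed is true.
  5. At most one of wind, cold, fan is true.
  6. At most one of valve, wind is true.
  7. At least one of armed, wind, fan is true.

wind: False, armed: True, cold: False, pump: False, valve: True, fan: False

  (1) armed=T, pump=F — not both ✓
  (2) {wind, armed, pump, fan}: 1 true — at most one ✓
  (3) valve=T, fan=F — not both ✓
  (4) {cold, armed}: 1 true — at least one ✓
  (5) {wind, cold, fan}: 0 true — at most one ✓
  (6) {valve, wind}: 1 true — at most one ✓
  (7) {armed, wind, fan}: 1 true — at least one ✓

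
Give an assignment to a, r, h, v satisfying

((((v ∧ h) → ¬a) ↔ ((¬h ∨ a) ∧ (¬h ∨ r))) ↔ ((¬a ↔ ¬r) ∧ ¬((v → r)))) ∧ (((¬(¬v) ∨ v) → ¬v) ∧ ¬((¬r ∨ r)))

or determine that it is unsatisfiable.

UNSATISFIABLE

The conjunct ¬((¬r ∨ r)) is unsatisfiable on its own:
  r=F: evaluates to False.
  r=T: evaluates to False.
So the whole conjunction is unsatisfiable.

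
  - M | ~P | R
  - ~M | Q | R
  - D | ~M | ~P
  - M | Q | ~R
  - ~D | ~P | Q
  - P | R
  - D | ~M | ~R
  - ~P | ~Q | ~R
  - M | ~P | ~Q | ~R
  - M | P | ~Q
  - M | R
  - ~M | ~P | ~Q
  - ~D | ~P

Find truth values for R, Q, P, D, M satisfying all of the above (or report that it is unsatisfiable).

R: True, Q: False, P: False, D: True, M: True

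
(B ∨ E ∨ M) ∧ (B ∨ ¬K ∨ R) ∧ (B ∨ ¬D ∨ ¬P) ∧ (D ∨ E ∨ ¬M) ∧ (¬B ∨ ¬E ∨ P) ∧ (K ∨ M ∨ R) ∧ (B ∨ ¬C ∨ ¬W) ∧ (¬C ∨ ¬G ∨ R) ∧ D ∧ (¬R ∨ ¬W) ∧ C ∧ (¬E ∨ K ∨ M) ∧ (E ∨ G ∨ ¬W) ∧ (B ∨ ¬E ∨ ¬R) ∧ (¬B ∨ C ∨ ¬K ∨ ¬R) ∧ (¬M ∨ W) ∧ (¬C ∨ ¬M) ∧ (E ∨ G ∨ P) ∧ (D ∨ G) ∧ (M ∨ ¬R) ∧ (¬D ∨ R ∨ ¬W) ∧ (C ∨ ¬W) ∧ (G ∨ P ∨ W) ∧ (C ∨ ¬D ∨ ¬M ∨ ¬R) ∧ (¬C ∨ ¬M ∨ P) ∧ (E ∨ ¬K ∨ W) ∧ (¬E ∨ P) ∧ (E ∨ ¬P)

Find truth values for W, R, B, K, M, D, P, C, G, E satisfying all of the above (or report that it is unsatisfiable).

W: False, R: False, B: True, K: True, M: False, D: True, P: True, C: True, G: False, E: True

Unit clause (D) forces D = True.
Unit clause (C) forces C = True.
In (¬C ∨ ¬M) only ¬M is left, so M = False.
In (M ∨ ¬R) only ¬R is left, so R = False.
In (¬D ∨ R ∨ ¬W) only ¬W is left, so W = False.
In (K ∨ M ∨ R) only K is left, so K = True.
In (¬C ∨ ¬G ∨ R) only ¬G is left, so G = False.
In (G ∨ P ∨ W) only P is left, so P = True.
In (E ∨ ¬K ∨ W) only E is left, so E = True.
In (B ∨ ¬K ∨ R) only B is left, so B = True.
All clauses satisfied.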